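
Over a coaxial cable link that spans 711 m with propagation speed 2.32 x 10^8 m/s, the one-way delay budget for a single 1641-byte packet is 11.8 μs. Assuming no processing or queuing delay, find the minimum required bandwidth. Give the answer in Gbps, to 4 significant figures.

L = 13128 bits.
Propagation delay = 711 / 2.32e+08 = 3.06466 μs.
Transmission budget = 11.8 − 3.06466 = 8.73534 μs.
R ≥ L / t_tx = 13128 bits / 8.73534e-06 s = 1.503 Gbps.

1.503 Gbps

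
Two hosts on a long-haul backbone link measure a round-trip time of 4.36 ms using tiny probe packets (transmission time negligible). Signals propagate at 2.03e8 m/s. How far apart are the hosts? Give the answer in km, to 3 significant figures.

One-way propagation = RTT/2 = 2.18 ms.
d = s × t = 2.03e+08 × 0.00218 = 443 km.

443 km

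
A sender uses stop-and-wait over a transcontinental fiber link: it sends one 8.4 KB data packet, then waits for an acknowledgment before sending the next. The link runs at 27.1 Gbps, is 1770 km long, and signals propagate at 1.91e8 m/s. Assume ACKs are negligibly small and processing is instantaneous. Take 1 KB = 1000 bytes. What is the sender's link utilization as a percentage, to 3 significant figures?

t_tx = L/R = 67200/27100000000 = 2.4797e-06 s.
t_prop = 1770000/191000000 = 0.00926702 s; RTT = 0.018534 s.
Cycle = t_tx + RTT = 0.0185365 s.
Utilization = t_tx / cycle = 2.4797e-06/0.0185365 = 0.0134 %.

0.0134 %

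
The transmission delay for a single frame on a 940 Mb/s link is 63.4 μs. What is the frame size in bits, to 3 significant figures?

L = R × t_tx = 940000000 b/s × 6.34e-05 s = 59596 bits.

59600 bits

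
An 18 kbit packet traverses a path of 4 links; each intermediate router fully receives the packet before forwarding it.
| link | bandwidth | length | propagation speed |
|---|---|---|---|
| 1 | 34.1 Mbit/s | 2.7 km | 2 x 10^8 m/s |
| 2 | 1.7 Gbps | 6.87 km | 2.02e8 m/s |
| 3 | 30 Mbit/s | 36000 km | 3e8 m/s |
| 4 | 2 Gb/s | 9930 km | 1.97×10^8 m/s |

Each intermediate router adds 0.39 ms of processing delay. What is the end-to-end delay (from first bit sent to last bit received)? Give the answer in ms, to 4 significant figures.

172.8 ms

L = 18000 bits.
Transmission delays (L/R per hop): 0.527859, 0.0105882, 0.6, 0.009 ms; sum = 1.14745 ms.
Propagation delays (d/s per hop): 0.0135, 0.0340099, 120, 50.4061 ms; sum = 170.454 ms.
Processing at 3 router(s): 3 × 0.39 ms = 1.17 ms.
End-to-end = 172.8 ms.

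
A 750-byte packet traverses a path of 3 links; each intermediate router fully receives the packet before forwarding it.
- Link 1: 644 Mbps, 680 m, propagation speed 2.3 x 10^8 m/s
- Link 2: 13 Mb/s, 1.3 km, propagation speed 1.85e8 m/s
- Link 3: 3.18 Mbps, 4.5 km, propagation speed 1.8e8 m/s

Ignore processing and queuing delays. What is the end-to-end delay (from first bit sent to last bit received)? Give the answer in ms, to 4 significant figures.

2.393 ms

L = 750 × 8 = 6000 bits.
Transmission delays (L/R per hop): 0.00931677, 0.461538, 1.88679 ms; sum = 2.35765 ms.
Propagation delays (d/s per hop): 0.00295652, 0.00702703, 0.025 ms; sum = 0.0349835 ms.
End-to-end = 2.393 ms.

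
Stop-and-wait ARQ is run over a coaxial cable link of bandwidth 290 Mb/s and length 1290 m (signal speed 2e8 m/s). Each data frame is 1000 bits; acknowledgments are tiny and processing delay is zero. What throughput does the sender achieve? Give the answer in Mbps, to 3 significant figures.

t_tx = L/R = 1000/290000000 = 3.44828e-06 s.
t_prop = 1290/200000000 = 6.45e-06 s; RTT = 1.29e-05 s.
Cycle = t_tx + RTT = 1.63483e-05 s.
Throughput = L / cycle = 1000 / 1.63483e-05 = 61.2 Mbps.

61.2 Mbps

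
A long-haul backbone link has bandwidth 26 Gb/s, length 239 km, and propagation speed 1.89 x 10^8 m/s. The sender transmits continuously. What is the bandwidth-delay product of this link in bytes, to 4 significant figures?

Propagation delay = 239000 / 189000000 = 0.00126455 s.
BDP = R × t_prop = 26000000000 × 0.00126455 = 32878300 bits.
In bytes: 32878300/8 = 4110000 bytes.

4110000 bytes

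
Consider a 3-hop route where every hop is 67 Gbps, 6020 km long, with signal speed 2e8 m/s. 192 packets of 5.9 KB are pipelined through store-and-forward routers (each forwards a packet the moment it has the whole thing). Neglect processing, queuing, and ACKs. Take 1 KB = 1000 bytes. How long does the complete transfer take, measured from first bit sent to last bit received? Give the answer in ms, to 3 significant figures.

90.4 ms

Per-hop transmission t_tx = L/R = 47200/67000000000 = 0.000704478 ms.
Per-hop propagation t_prop = 6020000/200000000 = 30.1 ms.
Pipeline fill: first packet needs 3·t_tx to clear all hops; remaining 191 packets each add one t_tx.
Total = (3+192-1)·t_tx + 3·t_prop = 194·0.000704478 + 3·30.1 = 90.4 ms.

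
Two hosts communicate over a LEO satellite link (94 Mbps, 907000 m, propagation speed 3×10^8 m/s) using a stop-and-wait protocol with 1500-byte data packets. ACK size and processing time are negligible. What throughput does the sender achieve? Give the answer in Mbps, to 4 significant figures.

1.944 Mbps

t_tx = L/R = 12000/94000000 = 0.00012766 s.
t_prop = 907000/300000000 = 0.00302333 s; RTT = 0.00604667 s.
Cycle = t_tx + RTT = 0.00617433 s.
Throughput = L / cycle = 12000 / 0.00617433 = 1.944 Mbps.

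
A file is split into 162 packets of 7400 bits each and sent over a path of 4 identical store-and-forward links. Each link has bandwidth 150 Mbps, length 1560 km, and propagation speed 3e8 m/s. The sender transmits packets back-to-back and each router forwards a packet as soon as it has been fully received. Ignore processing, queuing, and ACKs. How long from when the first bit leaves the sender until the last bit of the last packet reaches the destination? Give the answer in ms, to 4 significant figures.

28.94 ms

Per-hop transmission t_tx = L/R = 7400/150000000 = 0.0493333 ms.
Per-hop propagation t_prop = 1560000/300000000 = 5.2 ms.
Pipeline fill: first packet needs 4·t_tx to clear all hops; remaining 161 packets each add one t_tx.
Total = (4+162-1)·t_tx + 4·t_prop = 165·0.0493333 + 4·5.2 = 28.94 ms.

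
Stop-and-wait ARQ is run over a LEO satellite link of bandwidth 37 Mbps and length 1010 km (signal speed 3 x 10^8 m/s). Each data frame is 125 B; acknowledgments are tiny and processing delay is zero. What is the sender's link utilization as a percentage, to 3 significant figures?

t_tx = L/R = 1000/37000000 = 2.7027e-05 s.
t_prop = 1010000/300000000 = 0.00336667 s; RTT = 0.00673333 s.
Cycle = t_tx + RTT = 0.00676036 s.
Utilization = t_tx / cycle = 2.7027e-05/0.00676036 = 0.400 %.

0.400 %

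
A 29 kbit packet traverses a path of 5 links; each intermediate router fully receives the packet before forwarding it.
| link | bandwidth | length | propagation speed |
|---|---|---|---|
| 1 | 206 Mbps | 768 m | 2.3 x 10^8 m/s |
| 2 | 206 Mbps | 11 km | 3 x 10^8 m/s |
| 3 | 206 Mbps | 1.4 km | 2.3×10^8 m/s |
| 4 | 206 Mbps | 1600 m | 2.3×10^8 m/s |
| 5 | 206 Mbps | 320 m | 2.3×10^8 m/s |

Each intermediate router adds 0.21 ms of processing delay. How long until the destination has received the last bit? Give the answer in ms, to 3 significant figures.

1.60 ms

L = 29000 bits.
Transmission delay per hop = L/R = 29000/206000000 = 0.140777 ms; 5 hops → 0.703883 ms.
Propagation delays (d/s per hop): 0.00333913, 0.0366667, 0.00608696, 0.00695652, 0.0013913 ms; sum = 0.0544406 ms.
Processing at 4 router(s): 4 × 0.21 ms = 0.84 ms.
End-to-end = 1.60 ms.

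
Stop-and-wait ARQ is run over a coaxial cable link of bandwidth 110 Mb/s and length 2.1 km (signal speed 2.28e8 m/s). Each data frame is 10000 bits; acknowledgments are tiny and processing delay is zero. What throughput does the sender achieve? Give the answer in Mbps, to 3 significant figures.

t_tx = L/R = 10000/110000000 = 9.09091e-05 s.
t_prop = 2100/2.28e+08 = 9.21053e-06 s; RTT = 1.84211e-05 s.
Cycle = t_tx + RTT = 0.00010933 s.
Throughput = L / cycle = 10000 / 0.00010933 = 91.5 Mbps.

91.5 Mbps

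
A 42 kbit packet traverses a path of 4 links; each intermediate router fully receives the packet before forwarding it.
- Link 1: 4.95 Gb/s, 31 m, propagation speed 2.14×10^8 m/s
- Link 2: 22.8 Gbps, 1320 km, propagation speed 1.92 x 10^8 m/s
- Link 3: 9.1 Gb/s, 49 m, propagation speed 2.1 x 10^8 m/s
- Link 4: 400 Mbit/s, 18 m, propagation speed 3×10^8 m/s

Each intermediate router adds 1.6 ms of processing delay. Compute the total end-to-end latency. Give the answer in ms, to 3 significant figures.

11.8 ms

L = 42000 bits.
Transmission delays (L/R per hop): 0.00848485, 0.00184211, 0.00461538, 0.105 ms; sum = 0.119942 ms.
Propagation delays (d/s per hop): 0.00014486, 6.875, 0.000233333, 6e-05 ms; sum = 6.87544 ms.
Processing at 3 router(s): 3 × 1.6 ms = 4.8 ms.
End-to-end = 11.8 ms.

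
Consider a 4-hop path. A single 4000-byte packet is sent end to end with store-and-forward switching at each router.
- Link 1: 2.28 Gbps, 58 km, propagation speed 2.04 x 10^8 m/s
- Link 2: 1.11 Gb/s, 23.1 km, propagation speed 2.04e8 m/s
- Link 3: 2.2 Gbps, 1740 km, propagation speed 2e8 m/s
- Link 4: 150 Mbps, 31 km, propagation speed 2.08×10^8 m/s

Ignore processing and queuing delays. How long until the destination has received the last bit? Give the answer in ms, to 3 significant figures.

9.52 ms

L = 4000 × 8 = 32000 bits.
Transmission delays (L/R per hop): 0.0140351, 0.0288288, 0.0145455, 0.213333 ms; sum = 0.270743 ms.
Propagation delays (d/s per hop): 0.284314, 0.113235, 8.7, 0.149038 ms; sum = 9.24659 ms.
End-to-end = 9.52 ms.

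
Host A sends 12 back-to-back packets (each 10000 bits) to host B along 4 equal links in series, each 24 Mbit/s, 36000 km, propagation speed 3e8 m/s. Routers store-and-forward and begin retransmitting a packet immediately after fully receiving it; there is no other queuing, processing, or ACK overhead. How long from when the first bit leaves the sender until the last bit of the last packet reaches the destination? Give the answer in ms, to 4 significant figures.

Per-hop transmission t_tx = L/R = 10000/24000000 = 0.416667 ms.
Per-hop propagation t_prop = 36000000/300000000 = 120 ms.
Pipeline fill: first packet needs 4·t_tx to clear all hops; remaining 11 packets each add one t_tx.
Total = (4+12-1)·t_tx + 4·t_prop = 15·0.416667 + 4·120 = 486.3 ms.

486.3 ms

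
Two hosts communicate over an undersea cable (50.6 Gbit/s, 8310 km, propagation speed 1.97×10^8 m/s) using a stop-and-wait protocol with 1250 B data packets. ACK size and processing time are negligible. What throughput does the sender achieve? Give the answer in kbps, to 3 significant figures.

t_tx = L/R = 10000/50600000000 = 1.97628e-07 s.
t_prop = 8310000/197000000 = 0.0421827 s; RTT = 0.0843655 s.
Cycle = t_tx + RTT = 0.0843657 s.
Throughput = L / cycle = 10000 / 0.0843657 = 119 kbps.

119 kbps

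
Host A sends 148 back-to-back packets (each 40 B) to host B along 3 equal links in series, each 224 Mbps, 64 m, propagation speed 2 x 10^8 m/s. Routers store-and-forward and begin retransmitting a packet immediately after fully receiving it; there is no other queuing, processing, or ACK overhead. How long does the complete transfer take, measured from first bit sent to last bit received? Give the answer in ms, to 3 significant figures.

Per-hop transmission t_tx = L/R = 320/224000000 = 0.00142857 ms.
Per-hop propagation t_prop = 64/200000000 = 0.00032 ms.
Pipeline fill: first packet needs 3·t_tx to clear all hops; remaining 147 packets each add one t_tx.
Total = (3+148-1)·t_tx + 3·t_prop = 150·0.00142857 + 3·0.00032 = 0.215 ms.

0.215 ms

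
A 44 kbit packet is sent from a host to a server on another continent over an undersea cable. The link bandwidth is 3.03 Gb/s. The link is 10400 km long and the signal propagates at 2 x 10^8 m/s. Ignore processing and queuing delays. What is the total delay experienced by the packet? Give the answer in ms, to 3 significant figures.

L = 44000 bits.
Transmission delay = L/R = 44000 / 3030000000 = 0.0145215 ms.
Propagation delay = d/s = 10400000 m / 200000000 m/s = 52 ms.
Total = 52.0 ms.

52.0 ms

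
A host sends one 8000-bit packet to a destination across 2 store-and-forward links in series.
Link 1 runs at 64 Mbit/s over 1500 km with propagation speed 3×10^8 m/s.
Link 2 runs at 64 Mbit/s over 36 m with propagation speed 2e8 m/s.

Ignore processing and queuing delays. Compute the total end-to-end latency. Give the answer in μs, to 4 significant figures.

5250 μs

Transmission delay per hop = L/R = 8000/64000000 = 125 μs; 2 hops → 250 μs.
Propagation delays (d/s per hop): 5000, 0.18 μs; sum = 5000.18 μs.
End-to-end = 5250 μs.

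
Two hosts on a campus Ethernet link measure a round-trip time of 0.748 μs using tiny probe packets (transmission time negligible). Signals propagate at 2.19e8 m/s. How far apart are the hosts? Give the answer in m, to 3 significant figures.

One-way propagation = RTT/2 = 0.374 μs.
d = s × t = 219000000 × 3.74e-07 = 81.9 m.

81.9 m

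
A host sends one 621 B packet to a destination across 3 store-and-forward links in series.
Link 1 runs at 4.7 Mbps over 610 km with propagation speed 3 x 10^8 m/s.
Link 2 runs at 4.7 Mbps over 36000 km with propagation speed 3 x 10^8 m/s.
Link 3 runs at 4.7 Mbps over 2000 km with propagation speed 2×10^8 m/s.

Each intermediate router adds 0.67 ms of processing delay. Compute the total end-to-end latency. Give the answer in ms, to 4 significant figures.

L = 621 × 8 = 4968 bits.
Transmission delay per hop = L/R = 4968/4700000 = 1.05702 ms; 3 hops → 3.17106 ms.
Propagation delays (d/s per hop): 2.03333, 120, 10 ms; sum = 132.033 ms.
Processing at 2 router(s): 2 × 0.67 ms = 1.34 ms.
End-to-end = 136.5 ms.

136.5 ms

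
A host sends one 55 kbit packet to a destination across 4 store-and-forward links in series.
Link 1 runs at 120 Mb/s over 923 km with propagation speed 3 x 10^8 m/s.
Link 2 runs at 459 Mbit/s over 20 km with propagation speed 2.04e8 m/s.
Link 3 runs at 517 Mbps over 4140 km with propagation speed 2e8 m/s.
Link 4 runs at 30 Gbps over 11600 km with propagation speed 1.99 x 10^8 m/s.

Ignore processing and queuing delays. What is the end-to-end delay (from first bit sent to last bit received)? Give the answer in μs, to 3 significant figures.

L = 55000 bits.
Transmission delays (L/R per hop): 458.333, 119.826, 106.383, 1.83333 μs; sum = 686.375 μs.
Propagation delays (d/s per hop): 3076.67, 98.0392, 20700, 58291.5 μs; sum = 82166.2 μs.
End-to-end = 82900 μs.

82900 μs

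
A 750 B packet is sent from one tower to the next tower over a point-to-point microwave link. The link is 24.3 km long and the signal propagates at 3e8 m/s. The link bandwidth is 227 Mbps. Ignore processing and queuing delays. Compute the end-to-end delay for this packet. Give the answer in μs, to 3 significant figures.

L = 750 × 8 = 6000 bits.
Transmission delay = L/R = 6000 / 227000000 = 26.4317 μs.
Propagation delay = d/s = 24300 m / 300000000 m/s = 81 μs.
Total = 107 μs.

107 μs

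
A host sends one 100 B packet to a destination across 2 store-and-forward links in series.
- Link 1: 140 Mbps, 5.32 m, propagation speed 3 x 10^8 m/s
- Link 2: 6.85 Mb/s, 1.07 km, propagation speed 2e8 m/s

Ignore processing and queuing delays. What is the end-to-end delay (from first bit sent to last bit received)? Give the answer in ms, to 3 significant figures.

L = 100 × 8 = 800 bits.
Transmission delays (L/R per hop): 0.00571429, 0.116788 ms; sum = 0.122503 ms.
Propagation delays (d/s per hop): 1.77333e-05, 0.00535 ms; sum = 0.00536773 ms.
End-to-end = 0.128 ms.

0.128 ms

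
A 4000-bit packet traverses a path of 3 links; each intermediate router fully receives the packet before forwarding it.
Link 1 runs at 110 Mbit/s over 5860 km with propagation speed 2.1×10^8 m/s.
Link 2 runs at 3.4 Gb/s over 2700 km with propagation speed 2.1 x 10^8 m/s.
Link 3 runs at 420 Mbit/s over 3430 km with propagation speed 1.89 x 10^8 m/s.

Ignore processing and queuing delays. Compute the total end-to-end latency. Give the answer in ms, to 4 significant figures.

Transmission delays (L/R per hop): 0.0363636, 0.00117647, 0.00952381 ms; sum = 0.0470639 ms.
Propagation delays (d/s per hop): 27.9048, 12.8571, 18.1481 ms; sum = 58.9101 ms.
End-to-end = 58.96 ms.

58.96 ms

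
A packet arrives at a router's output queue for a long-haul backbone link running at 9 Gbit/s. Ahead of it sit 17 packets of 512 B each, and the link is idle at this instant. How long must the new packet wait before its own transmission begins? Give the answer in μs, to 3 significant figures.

7.74 μs

Each queued packet: L/R = 4096/9000000000 = 0.455111 μs.
17 queued → 7.73689 μs.
Queuing delay = 7.74 μs.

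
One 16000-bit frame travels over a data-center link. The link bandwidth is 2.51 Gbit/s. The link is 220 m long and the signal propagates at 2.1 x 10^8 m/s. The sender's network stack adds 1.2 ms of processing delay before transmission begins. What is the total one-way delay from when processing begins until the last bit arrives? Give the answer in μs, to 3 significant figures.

1210 μs

Transmission delay = L/R = 16000 / 2510000000 = 6.3745 μs.
Propagation delay = d/s = 220 m / 210000000 m/s = 1.04762 μs.
Plus processing delay 1.2 ms = 1200 μs.
Total = 1210 μs.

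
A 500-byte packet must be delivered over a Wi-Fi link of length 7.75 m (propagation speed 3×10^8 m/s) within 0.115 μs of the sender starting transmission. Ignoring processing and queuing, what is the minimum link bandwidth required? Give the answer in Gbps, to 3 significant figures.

44.9 Gbps

L = 4000 bits.
Propagation delay = 7.75 / 300000000 = 0.0258333 μs.
Transmission budget = 0.115 − 0.0258333 = 0.0891667 μs.
R ≥ L / t_tx = 4000 bits / 8.91667e-08 s = 44.9 Gbps.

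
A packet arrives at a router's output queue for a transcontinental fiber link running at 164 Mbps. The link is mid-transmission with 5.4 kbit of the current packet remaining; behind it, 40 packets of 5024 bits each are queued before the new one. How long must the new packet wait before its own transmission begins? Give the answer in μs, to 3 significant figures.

Each queued packet: L/R = 5024/164000000 = 30.6341 μs.
40 queued → 1225.37 μs.
Plus remaining 5400 bits of current packet: 32.9268 μs.
Queuing delay = 1260 μs.

1260 μs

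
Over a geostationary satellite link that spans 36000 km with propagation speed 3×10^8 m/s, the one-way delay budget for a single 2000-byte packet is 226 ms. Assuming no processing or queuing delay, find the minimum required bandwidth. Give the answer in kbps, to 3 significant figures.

151 kbps

L = 16000 bits.
Propagation delay = 36000000 / 300000000 = 120 ms.
Transmission budget = 226 − 120 = 106 ms.
R ≥ L / t_tx = 16000 bits / 0.106 s = 151 kbps.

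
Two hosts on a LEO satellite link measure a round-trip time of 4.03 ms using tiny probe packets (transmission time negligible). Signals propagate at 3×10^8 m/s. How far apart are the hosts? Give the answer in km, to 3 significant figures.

One-way propagation = RTT/2 = 2.015 ms.
d = s × t = 300000000 × 0.002015 = 605 km.

605 km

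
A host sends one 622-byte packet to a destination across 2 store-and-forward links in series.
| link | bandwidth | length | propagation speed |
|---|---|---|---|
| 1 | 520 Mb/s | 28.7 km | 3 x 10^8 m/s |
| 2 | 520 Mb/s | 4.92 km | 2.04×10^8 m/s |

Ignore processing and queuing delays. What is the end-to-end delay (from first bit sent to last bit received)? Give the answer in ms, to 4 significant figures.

0.1389 ms

L = 622 × 8 = 4976 bits.
Transmission delay per hop = L/R = 4976/520000000 = 0.00956923 ms; 2 hops → 0.0191385 ms.
Propagation delays (d/s per hop): 0.0956667, 0.0241176 ms; sum = 0.119784 ms.
End-to-end = 0.1389 ms.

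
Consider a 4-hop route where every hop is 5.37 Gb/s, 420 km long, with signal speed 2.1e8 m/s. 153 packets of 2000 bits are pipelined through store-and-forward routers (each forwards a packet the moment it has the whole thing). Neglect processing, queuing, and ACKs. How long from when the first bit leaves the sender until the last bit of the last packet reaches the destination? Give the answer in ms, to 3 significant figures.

Per-hop transmission t_tx = L/R = 2000/5370000000 = 0.000372439 ms.
Per-hop propagation t_prop = 420000/210000000 = 2 ms.
Pipeline fill: first packet needs 4·t_tx to clear all hops; remaining 152 packets each add one t_tx.
Total = (4+153-1)·t_tx + 4·t_prop = 156·0.000372439 + 4·2 = 8.06 ms.

8.06 ms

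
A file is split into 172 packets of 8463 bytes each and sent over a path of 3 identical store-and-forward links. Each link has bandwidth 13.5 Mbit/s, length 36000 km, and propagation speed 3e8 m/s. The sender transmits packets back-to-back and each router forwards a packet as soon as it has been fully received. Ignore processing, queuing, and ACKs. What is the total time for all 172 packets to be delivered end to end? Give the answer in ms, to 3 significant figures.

1230 ms

Per-hop transmission t_tx = L/R = 67704/13500000 = 5.01511 ms.
Per-hop propagation t_prop = 36000000/300000000 = 120 ms.
Pipeline fill: first packet needs 3·t_tx to clear all hops; remaining 171 packets each add one t_tx.
Total = (3+172-1)·t_tx + 3·t_prop = 174·5.01511 + 3·120 = 1230 ms.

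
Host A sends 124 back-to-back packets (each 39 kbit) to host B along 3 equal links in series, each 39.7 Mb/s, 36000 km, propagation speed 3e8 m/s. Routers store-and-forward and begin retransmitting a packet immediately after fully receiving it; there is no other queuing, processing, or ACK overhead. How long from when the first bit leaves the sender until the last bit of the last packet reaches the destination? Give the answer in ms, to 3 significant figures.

484 ms

Per-hop transmission t_tx = L/R = 39000/39700000 = 0.982368 ms.
Per-hop propagation t_prop = 36000000/300000000 = 120 ms.
Pipeline fill: first packet needs 3·t_tx to clear all hops; remaining 123 packets each add one t_tx.
Total = (3+124-1)·t_tx + 3·t_prop = 126·0.982368 + 3·120 = 484 ms.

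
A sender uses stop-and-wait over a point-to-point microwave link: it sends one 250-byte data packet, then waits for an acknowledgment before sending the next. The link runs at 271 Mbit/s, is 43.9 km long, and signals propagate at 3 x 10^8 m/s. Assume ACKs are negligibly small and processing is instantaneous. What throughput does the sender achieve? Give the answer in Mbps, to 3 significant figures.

6.67 Mbps

t_tx = L/R = 2000/271000000 = 7.38007e-06 s.
t_prop = 43900/300000000 = 0.000146333 s; RTT = 0.000292667 s.
Cycle = t_tx + RTT = 0.000300047 s.
Throughput = L / cycle = 2000 / 0.000300047 = 6.67 Mbps.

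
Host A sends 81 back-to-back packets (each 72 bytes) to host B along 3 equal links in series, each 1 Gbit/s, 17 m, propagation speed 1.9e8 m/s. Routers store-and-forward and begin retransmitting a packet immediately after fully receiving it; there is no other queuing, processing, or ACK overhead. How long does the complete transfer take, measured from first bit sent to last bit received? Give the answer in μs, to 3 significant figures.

48.1 μs

Per-hop transmission t_tx = L/R = 576/1000000000 = 0.576 μs.
Per-hop propagation t_prop = 17/190000000 = 0.0894737 μs.
Pipeline fill: first packet needs 3·t_tx to clear all hops; remaining 80 packets each add one t_tx.
Total = (3+81-1)·t_tx + 3·t_prop = 83·0.576 + 3·0.0894737 = 48.1 μs.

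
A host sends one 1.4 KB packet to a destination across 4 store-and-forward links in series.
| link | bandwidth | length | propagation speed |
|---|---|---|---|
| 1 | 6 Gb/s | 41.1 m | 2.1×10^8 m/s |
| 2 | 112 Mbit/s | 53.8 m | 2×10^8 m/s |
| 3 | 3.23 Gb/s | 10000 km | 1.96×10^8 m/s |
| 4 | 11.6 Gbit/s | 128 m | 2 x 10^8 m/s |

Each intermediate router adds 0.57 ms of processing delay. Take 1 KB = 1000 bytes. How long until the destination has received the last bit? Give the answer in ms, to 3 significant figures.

L = 11200 bits.
Transmission delays (L/R per hop): 0.00186667, 0.1, 0.00346749, 0.000965517 ms; sum = 0.1063 ms.
Propagation delays (d/s per hop): 0.000195714, 0.000269, 51.0204, 0.00064 ms; sum = 51.0215 ms.
Processing at 3 router(s): 3 × 0.57 ms = 1.71 ms.
End-to-end = 52.8 ms.

52.8 ms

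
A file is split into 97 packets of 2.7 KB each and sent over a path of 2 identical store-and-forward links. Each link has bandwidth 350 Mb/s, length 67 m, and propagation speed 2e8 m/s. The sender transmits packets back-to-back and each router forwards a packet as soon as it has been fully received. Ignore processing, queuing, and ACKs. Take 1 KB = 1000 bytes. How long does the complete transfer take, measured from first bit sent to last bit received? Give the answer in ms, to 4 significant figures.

6.049 ms

Per-hop transmission t_tx = L/R = 21600/350000000 = 0.0617143 ms.
Per-hop propagation t_prop = 67/200000000 = 0.000335 ms.
Pipeline fill: first packet needs 2·t_tx to clear all hops; remaining 96 packets each add one t_tx.
Total = (2+97-1)·t_tx + 2·t_prop = 98·0.0617143 + 2·0.000335 = 6.049 ms.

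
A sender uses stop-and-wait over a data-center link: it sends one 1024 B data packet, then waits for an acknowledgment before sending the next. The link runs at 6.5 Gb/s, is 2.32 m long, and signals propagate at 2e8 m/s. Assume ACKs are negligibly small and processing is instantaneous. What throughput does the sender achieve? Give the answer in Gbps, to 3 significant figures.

t_tx = L/R = 8192/6500000000 = 1.26031e-06 s.
t_prop = 2.32/200000000 = 1.16e-08 s; RTT = 2.32e-08 s.
Cycle = t_tx + RTT = 1.28351e-06 s.
Throughput = L / cycle = 8192 / 1.28351e-06 = 6.38 Gbps.

6.38 Gbps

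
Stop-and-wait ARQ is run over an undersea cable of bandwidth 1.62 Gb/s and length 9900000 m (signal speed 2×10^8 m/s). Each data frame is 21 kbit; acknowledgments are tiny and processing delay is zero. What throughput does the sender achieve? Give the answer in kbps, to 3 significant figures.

t_tx = L/R = 21000/1620000000 = 1.2963e-05 s.
t_prop = 9900000/200000000 = 0.0495 s; RTT = 0.099 s.
Cycle = t_tx + RTT = 0.099013 s.
Throughput = L / cycle = 21000 / 0.099013 = 212 kbps.

212 kbps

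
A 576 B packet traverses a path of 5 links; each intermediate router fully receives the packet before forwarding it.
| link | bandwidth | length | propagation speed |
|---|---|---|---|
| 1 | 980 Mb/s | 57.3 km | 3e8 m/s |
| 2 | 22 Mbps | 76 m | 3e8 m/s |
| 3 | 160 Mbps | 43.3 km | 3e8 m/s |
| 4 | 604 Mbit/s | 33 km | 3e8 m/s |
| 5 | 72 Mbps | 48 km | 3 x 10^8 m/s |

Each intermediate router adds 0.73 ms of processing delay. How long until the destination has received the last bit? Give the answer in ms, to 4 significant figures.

3.840 ms

L = 576 × 8 = 4608 bits.
Transmission delays (L/R per hop): 0.00470204, 0.209455, 0.0288, 0.00762914, 0.064 ms; sum = 0.314586 ms.
Propagation delays (d/s per hop): 0.191, 0.000253333, 0.144333, 0.11, 0.16 ms; sum = 0.605587 ms.
Processing at 4 router(s): 4 × 0.73 ms = 2.92 ms.
End-to-end = 3.840 ms.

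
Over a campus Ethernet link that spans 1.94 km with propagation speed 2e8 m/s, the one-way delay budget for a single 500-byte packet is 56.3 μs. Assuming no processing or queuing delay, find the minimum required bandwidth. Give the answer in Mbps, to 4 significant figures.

85.84 Mbps

L = 4000 bits.
Propagation delay = 1940 / 200000000 = 9.7 μs.
Transmission budget = 56.3 − 9.7 = 46.6 μs.
R ≥ L / t_tx = 4000 bits / 4.66e-05 s = 85.84 Mbps.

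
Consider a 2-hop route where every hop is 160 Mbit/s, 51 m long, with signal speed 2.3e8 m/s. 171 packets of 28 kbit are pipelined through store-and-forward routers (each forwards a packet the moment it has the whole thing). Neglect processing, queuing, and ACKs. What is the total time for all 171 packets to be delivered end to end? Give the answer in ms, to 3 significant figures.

Per-hop transmission t_tx = L/R = 28000/160000000 = 0.175 ms.
Per-hop propagation t_prop = 51/2.3e+08 = 0.000221739 ms.
Pipeline fill: first packet needs 2·t_tx to clear all hops; remaining 170 packets each add one t_tx.
Total = (2+171-1)·t_tx + 2·t_prop = 172·0.175 + 2·0.000221739 = 30.1 ms.

30.1 ms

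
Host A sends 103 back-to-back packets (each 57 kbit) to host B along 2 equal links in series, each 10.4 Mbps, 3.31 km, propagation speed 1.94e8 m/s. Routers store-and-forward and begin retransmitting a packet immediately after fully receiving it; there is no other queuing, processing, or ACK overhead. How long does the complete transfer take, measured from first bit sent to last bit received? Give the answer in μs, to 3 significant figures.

Per-hop transmission t_tx = L/R = 57000/10400000 = 5480.77 μs.
Per-hop propagation t_prop = 3310/194000000 = 17.0619 μs.
Pipeline fill: first packet needs 2·t_tx to clear all hops; remaining 102 packets each add one t_tx.
Total = (2+103-1)·t_tx + 2·t_prop = 104·5480.77 + 2·17.0619 = 570000 μs.

570000 μs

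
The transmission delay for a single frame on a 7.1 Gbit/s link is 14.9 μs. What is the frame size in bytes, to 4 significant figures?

L = R × t_tx = 7100000000 b/s × 1.49e-05 s = 105790 bits.
In bytes: 105790 / 8 = 13220 bytes.

13220 bytes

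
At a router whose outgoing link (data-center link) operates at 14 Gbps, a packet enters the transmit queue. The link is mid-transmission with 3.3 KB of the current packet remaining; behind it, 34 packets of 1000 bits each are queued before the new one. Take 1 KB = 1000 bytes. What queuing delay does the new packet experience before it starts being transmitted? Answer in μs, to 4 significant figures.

Each queued packet: L/R = 1000/14000000000 = 0.0714286 μs.
34 queued → 2.42857 μs.
Plus remaining 26400 bits of current packet: 1.88571 μs.
Queuing delay = 4.314 μs.

4.314 μs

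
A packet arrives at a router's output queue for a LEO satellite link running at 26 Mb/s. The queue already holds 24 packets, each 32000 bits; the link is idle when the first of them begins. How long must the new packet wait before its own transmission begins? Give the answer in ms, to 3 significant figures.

Each queued packet: L/R = 32000/26000000 = 1.23077 ms.
24 queued → 29.5385 ms.
Queuing delay = 29.5 ms.

29.5 ms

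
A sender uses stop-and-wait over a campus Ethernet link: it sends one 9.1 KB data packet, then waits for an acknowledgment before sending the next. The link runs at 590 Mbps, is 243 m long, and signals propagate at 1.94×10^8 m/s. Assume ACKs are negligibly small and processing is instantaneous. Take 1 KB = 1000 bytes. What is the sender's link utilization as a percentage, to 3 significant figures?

98.0 %

t_tx = L/R = 72800/590000000 = 0.00012339 s.
t_prop = 243/194000000 = 1.25258e-06 s; RTT = 2.50515e-06 s.
Cycle = t_tx + RTT = 0.000125895 s.
Utilization = t_tx / cycle = 0.00012339/0.000125895 = 98.0 %.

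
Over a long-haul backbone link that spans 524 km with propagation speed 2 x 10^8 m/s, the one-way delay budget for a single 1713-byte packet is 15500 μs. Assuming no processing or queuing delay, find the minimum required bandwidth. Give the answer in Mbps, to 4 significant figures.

L = 13704 bits.
Propagation delay = 524000 / 200000000 = 2620 μs.
Transmission budget = 15500 − 2620 = 12880 μs.
R ≥ L / t_tx = 13704 bits / 0.01288 s = 1.064 Mbps.

1.064 Mbps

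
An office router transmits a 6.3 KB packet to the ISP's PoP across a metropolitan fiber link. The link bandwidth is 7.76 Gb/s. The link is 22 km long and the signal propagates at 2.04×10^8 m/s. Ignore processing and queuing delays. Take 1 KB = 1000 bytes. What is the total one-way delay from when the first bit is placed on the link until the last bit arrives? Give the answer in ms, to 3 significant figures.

0.114 ms

L = 50400 bits.
Transmission delay = L/R = 50400 / 7760000000 = 0.00649485 ms.
Propagation delay = d/s = 22000 m / 204000000 m/s = 0.107843 ms.
Total = 0.114 ms.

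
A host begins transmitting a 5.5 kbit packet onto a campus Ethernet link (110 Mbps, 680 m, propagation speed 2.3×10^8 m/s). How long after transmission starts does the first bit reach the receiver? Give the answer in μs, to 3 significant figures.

2.96 μs

First bit experiences only propagation delay: d/s = 680/2.3e+08 = 2.96 μs.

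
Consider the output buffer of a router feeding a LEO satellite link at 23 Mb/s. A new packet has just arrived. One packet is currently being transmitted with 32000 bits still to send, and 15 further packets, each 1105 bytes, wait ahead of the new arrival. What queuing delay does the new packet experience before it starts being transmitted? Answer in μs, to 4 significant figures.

Each queued packet: L/R = 8840/23000000 = 384.348 μs.
15 queued → 5765.22 μs.
Plus remaining 32000 bits of current packet: 1391.3 μs.
Queuing delay = 7157 μs.

7157 μs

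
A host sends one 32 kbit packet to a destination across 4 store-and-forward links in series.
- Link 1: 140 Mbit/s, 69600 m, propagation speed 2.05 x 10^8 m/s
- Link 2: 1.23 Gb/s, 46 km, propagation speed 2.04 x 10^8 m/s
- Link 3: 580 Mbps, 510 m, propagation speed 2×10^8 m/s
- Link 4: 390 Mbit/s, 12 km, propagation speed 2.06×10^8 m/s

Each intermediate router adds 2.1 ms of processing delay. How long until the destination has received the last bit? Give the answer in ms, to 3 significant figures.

7.32 ms

L = 32000 bits.
Transmission delays (L/R per hop): 0.228571, 0.0260163, 0.0551724, 0.0820513 ms; sum = 0.391811 ms.
Propagation delays (d/s per hop): 0.339512, 0.22549, 0.00255, 0.0582524 ms; sum = 0.625805 ms.
Processing at 3 router(s): 3 × 2.1 ms = 6.3 ms.
End-to-end = 7.32 ms.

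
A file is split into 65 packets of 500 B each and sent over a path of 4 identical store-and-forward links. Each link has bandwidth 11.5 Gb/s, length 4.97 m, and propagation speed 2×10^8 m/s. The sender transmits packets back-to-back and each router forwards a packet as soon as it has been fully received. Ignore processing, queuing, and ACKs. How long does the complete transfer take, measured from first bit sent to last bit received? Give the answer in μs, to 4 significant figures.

23.75 μs

Per-hop transmission t_tx = L/R = 4000/11500000000 = 0.347826 μs.
Per-hop propagation t_prop = 4.97/200000000 = 0.02485 μs.
Pipeline fill: first packet needs 4·t_tx to clear all hops; remaining 64 packets each add one t_tx.
Total = (4+65-1)·t_tx + 4·t_prop = 68·0.347826 + 4·0.02485 = 23.75 μs.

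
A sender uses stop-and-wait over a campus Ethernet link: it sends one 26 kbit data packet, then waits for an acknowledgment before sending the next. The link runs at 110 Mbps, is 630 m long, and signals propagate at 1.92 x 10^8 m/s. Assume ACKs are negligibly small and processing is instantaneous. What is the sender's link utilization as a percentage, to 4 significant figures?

97.30 %

t_tx = L/R = 26000/110000000 = 0.000236364 s.
t_prop = 630/192000000 = 3.28125e-06 s; RTT = 6.5625e-06 s.
Cycle = t_tx + RTT = 0.000242926 s.
Utilization = t_tx / cycle = 0.000236364/0.000242926 = 97.30 %.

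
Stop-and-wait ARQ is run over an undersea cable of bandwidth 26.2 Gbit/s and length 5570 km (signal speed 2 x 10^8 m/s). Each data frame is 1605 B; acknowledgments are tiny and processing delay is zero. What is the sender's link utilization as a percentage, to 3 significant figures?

t_tx = L/R = 12840/26200000000 = 4.90076e-07 s.
t_prop = 5570000/200000000 = 0.02785 s; RTT = 0.0557 s.
Cycle = t_tx + RTT = 0.0557005 s.
Utilization = t_tx / cycle = 4.90076e-07/0.0557005 = 0.000880 %.

0.000880 %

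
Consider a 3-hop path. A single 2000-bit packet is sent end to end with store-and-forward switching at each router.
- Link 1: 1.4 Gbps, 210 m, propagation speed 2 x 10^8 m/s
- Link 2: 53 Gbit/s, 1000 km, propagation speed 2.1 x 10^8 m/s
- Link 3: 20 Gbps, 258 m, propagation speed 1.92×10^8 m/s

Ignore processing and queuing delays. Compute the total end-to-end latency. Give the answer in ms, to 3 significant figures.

Transmission delays (L/R per hop): 0.00142857, 3.77358e-05, 0.0001 ms; sum = 0.00156631 ms.
Propagation delays (d/s per hop): 0.00105, 4.7619, 0.00134375 ms; sum = 4.7643 ms.
End-to-end = 4.77 ms.

4.77 ms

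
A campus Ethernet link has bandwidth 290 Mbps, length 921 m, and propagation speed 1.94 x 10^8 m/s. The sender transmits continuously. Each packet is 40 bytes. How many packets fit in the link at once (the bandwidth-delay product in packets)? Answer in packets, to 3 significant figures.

Propagation delay = 921 / 194000000 = 4.74742e-06 s.
BDP = R × t_prop = 290000000 × 4.74742e-06 = 1376.75 bits.
In packets of 320 bits: 4.30 packets.

4.30 packets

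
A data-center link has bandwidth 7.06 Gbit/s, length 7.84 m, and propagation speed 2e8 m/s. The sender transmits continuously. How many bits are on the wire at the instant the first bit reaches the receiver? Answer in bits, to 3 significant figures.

Propagation delay = 7.84 / 200000000 = 3.92e-08 s.
BDP = R × t_prop = 7060000000 × 3.92e-08 = 276.752 bits.

277 bits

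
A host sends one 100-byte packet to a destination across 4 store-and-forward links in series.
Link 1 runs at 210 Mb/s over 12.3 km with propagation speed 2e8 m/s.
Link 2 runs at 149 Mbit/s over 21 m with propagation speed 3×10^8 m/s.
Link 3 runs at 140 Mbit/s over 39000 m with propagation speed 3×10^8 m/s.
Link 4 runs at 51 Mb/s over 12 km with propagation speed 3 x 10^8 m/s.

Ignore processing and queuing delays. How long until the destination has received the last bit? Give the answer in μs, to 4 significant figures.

262.1 μs

L = 100 × 8 = 800 bits.
Transmission delays (L/R per hop): 3.80952, 5.36913, 5.71429, 15.6863 μs; sum = 30.5792 μs.
Propagation delays (d/s per hop): 61.5, 0.07, 130, 40 μs; sum = 231.57 μs.
End-to-end = 262.1 μs.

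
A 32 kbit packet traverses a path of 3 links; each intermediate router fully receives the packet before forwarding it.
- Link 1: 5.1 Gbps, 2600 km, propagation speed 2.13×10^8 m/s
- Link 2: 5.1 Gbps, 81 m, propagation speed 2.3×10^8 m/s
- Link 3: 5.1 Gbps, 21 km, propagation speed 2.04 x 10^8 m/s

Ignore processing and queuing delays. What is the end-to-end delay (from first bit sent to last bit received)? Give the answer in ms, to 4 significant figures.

12.33 ms

L = 32000 bits.
Transmission delay per hop = L/R = 32000/5100000000 = 0.00627451 ms; 3 hops → 0.0188235 ms.
Propagation delays (d/s per hop): 12.2066, 0.000352174, 0.102941 ms; sum = 12.3099 ms.
End-to-end = 12.33 ms.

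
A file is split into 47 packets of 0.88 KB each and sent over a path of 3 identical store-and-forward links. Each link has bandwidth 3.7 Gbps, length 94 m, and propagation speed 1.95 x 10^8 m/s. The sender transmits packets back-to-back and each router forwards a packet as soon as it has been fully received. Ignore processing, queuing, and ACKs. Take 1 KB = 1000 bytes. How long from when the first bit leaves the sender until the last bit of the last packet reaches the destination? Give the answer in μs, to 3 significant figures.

94.7 μs

Per-hop transmission t_tx = L/R = 7040/3700000000 = 1.9027 μs.
Per-hop propagation t_prop = 94/195000000 = 0.482051 μs.
Pipeline fill: first packet needs 3·t_tx to clear all hops; remaining 46 packets each add one t_tx.
Total = (3+47-1)·t_tx + 3·t_prop = 49·1.9027 + 3·0.482051 = 94.7 μs.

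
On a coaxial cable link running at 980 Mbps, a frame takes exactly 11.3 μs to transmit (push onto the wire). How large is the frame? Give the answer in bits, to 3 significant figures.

L = R × t_tx = 980000000 b/s × 1.13e-05 s = 11074 bits.

11100 bits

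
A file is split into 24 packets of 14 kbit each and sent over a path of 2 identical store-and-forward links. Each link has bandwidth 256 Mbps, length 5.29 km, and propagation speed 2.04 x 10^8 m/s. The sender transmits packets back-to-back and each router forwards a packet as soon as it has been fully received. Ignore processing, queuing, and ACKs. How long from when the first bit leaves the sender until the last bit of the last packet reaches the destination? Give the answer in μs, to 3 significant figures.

Per-hop transmission t_tx = L/R = 14000/256000000 = 54.6875 μs.
Per-hop propagation t_prop = 5290/204000000 = 25.9314 μs.
Pipeline fill: first packet needs 2·t_tx to clear all hops; remaining 23 packets each add one t_tx.
Total = (2+24-1)·t_tx + 2·t_prop = 25·54.6875 + 2·25.9314 = 1420 μs.

1420 μs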